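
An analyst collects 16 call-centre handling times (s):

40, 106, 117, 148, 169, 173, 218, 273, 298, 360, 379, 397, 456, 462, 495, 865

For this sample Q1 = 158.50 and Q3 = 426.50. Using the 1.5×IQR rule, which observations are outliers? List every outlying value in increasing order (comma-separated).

865

IQR = Q3 − Q1 = 426.50 − 158.50 = 268.00.
Lower fence = Q1 − 1.5·IQR = 158.50 − 402.00 = -243.50.
Upper fence = Q3 + 1.5·IQR = 426.50 + 402.00 = 828.50.
865 > 828.50 → outlier.
All remaining values lie within [-243.50, 828.50].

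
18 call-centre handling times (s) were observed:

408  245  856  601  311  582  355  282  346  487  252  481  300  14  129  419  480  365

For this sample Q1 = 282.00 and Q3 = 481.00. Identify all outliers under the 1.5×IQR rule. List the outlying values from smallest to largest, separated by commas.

IQR = Q3 − Q1 = 481.00 − 282.00 = 199.00.
Lower fence = Q1 − 1.5·IQR = 282.00 − 298.50 = -16.50.
Upper fence = Q3 + 1.5·IQR = 481.00 + 298.50 = 779.50.
856 > 779.50 → outlier.
All remaining values lie within [-16.50, 779.50].

856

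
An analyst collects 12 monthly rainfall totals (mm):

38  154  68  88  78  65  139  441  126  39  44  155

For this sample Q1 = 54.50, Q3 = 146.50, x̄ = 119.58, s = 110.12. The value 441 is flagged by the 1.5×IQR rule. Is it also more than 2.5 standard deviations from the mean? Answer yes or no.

z = (441 − 119.58) / 110.12 = 2.92.
|z| = 2.92 > 2.5.

yes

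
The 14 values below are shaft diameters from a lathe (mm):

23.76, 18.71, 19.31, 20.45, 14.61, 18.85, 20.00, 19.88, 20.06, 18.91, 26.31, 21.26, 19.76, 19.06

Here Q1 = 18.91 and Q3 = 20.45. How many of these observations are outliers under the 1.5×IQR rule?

3

IQR = 1.54; fences at 18.91 − 2.31 = 16.60 and 20.45 + 2.31 = 22.76.
Outside the cutoffs: 14.61, 23.76, 26.31.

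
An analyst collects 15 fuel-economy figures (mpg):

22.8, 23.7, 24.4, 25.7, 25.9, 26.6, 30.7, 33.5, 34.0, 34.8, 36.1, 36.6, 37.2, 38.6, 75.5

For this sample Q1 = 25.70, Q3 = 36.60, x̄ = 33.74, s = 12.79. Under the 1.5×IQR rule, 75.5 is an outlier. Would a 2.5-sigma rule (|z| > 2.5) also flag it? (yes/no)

yes

z = (75.5 − 33.74) / 12.79 = 3.27.
|z| = 3.27 > 2.5.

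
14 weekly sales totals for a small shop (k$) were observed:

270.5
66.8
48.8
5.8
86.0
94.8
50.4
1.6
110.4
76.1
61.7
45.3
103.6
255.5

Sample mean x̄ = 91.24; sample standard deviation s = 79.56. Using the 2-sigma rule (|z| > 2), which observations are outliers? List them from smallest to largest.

255.5, 270.5

Cutoffs at x̄ ± 2s: 91.24 ± 2·79.56 = [-67.88, 250.36].
255.5: z = 2.06, |z| > 2 → outlier.
270.5: z = 2.25, |z| > 2 → outlier.
Every other value lies within [-67.88, 250.36].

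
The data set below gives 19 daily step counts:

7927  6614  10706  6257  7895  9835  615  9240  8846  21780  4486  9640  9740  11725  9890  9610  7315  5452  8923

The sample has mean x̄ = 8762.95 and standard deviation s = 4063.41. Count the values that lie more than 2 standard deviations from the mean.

Cutoffs: x̄ ± 2s = [636.13, 16889.77].
Outside the cutoffs: 615, 21780.

2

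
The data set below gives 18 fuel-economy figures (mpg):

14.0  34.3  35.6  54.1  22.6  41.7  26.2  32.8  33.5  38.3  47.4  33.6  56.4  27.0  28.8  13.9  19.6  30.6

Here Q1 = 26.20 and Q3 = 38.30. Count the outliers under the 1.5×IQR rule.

IQR = 12.10; fences at 26.20 − 18.15 = 8.05 and 38.30 + 18.15 = 56.45.
Every value lies within the cutoffs.

0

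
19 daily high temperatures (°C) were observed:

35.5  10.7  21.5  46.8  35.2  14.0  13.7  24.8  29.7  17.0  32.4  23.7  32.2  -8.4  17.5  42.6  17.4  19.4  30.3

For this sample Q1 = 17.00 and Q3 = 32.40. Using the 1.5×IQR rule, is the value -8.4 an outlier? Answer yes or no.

IQR = Q3 − Q1 = 32.40 − 17.00 = 15.40.
Lower fence = Q1 − 1.5·IQR = 17.00 − 23.10 = -6.10.
Upper fence = Q3 + 1.5·IQR = 32.40 + 23.10 = 55.50.
-8.4 lies below the lower fence.

yes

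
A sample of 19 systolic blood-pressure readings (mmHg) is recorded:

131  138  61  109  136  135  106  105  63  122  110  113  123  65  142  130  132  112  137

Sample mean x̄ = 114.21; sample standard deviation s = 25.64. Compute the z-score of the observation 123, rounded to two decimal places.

z = (123 − 114.21) / 25.64 = 0.34.

0.34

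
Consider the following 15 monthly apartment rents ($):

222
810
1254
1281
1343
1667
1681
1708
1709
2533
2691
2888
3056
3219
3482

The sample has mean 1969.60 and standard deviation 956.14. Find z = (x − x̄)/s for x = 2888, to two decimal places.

z = (2888 − 1969.60) / 956.14 = 0.96.

0.96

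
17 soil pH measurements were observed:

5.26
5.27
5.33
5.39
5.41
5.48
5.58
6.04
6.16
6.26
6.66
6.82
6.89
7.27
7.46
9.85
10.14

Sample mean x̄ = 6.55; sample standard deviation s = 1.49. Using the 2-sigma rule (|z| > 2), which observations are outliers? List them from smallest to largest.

Cutoffs at x̄ ± 2s: 6.55 ± 2·1.49 = [3.57, 9.53].
9.85: z = 2.21, |z| > 2 → outlier.
10.14: z = 2.41, |z| > 2 → outlier.
Every other value lies within [3.57, 9.53].

9.85, 10.14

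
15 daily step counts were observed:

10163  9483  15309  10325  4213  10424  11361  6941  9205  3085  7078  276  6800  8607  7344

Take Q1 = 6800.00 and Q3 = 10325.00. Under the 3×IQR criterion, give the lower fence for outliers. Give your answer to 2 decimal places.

-3775.00

IQR = Q3 − Q1 = 10325.00 − 6800.00 = 3525.00.
Lower fence = Q1 − 3·IQR = 6800.00 − 10575.00 = -3775.00.
Upper fence = Q3 + 3·IQR = 10325.00 + 10575.00 = 20900.00.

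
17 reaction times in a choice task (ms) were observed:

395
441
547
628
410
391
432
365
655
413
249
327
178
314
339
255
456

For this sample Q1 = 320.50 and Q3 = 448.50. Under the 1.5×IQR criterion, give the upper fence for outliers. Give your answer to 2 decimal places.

640.50

IQR = Q3 − Q1 = 448.50 − 320.50 = 128.00.
Lower fence = Q1 − 1.5·IQR = 320.50 − 192.00 = 128.50.
Upper fence = Q3 + 1.5·IQR = 448.50 + 192.00 = 640.50.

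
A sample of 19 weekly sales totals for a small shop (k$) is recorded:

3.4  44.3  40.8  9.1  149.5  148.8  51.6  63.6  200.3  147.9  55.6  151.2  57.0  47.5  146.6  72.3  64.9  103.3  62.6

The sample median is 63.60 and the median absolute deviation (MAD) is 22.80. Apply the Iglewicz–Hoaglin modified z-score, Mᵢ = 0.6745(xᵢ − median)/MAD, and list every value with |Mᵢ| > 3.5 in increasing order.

200.3

|Mᵢ| > 3.5 ⇔ |xᵢ − 63.60| > 3.5·22.80/0.6745 = 118.31.
So outliers lie outside [-54.71, 181.91].
200.3: M = 4.04 → outlier.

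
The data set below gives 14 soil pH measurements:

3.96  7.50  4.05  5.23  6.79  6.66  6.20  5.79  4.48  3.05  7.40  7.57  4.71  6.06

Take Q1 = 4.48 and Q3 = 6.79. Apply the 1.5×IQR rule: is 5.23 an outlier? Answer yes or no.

IQR = Q3 − Q1 = 6.79 − 4.48 = 2.31.
Lower fence = Q1 − 1.5·IQR = 4.48 − 3.465 = 1.015.
Upper fence = Q3 + 1.5·IQR = 6.79 + 3.465 = 10.255.
5.23 lies within [1.015, 10.255].

no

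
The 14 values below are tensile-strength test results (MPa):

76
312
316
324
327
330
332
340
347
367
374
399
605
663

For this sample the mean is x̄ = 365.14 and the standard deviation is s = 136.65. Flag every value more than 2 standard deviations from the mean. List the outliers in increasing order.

Cutoffs at x̄ ± 2s: 365.14 ± 2·136.65 = [91.84, 638.44].
76: z = -2.12, |z| > 2 → outlier.
663: z = 2.18, |z| > 2 → outlier.
Every other value lies within [91.84, 638.44].

76, 663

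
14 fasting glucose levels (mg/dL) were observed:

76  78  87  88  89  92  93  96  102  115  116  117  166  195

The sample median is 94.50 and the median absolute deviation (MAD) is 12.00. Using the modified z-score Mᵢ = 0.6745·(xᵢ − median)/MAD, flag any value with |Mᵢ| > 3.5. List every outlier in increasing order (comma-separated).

166, 195

|Mᵢ| > 3.5 ⇔ |xᵢ − 94.50| > 3.5·12.00/0.6745 = 62.27.
So outliers lie outside [32.23, 156.77].
166: M = 4.02 → outlier.
195: M = 5.65 → outlier.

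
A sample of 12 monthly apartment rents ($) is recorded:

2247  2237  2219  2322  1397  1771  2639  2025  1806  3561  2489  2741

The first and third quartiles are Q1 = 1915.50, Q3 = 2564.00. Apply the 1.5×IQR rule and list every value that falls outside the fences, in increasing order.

3561

IQR = Q3 − Q1 = 2564.00 − 1915.50 = 648.50.
Lower fence = Q1 − 1.5·IQR = 1915.50 − 972.75 = 942.75.
Upper fence = Q3 + 1.5·IQR = 2564.00 + 972.75 = 3536.75.
3561 > 3536.75 → outlier.
All remaining values lie within [942.75, 3536.75].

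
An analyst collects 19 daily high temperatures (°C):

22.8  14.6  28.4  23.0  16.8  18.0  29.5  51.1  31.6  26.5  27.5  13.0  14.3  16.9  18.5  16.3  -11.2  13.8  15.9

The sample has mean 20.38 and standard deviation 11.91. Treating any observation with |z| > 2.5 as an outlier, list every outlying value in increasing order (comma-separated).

Cutoffs at x̄ ± 2.5s: 20.38 ± 2.5·11.91 = [-9.395, 50.155].
-11.2: z = -2.65, |z| > 2.5 → outlier.
51.1: z = 2.58, |z| > 2.5 → outlier.
Every other value lies within [-9.395, 50.155].

-11.2, 51.1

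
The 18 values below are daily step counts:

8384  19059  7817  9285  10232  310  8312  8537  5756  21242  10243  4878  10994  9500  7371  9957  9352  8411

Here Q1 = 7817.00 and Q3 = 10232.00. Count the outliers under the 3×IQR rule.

IQR = 2415.00; fences at 7817.00 − 7245.00 = 572.00 and 10232.00 + 7245.00 = 17477.00.
Outside the cutoffs: 310, 19059, 21242.

3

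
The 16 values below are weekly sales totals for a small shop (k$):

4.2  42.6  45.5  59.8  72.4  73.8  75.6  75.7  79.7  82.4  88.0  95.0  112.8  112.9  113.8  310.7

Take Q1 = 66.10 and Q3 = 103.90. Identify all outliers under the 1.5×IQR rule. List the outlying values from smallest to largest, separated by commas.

4.2, 310.7

IQR = Q3 − Q1 = 103.90 − 66.10 = 37.80.
Lower fence = Q1 − 1.5·IQR = 66.10 − 56.70 = 9.40.
Upper fence = Q3 + 1.5·IQR = 103.90 + 56.70 = 160.60.
4.2 < 9.40 → outlier.
310.7 > 160.60 → outlier.
All remaining values lie within [9.40, 160.60].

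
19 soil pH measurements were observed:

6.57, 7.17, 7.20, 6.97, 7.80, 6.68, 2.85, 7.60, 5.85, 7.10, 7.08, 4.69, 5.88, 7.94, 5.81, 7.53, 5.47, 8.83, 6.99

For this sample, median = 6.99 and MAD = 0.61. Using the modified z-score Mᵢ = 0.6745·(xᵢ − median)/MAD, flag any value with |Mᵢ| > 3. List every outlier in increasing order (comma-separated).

2.85

|Mᵢ| > 3 ⇔ |xᵢ − 6.99| > 3·0.61/0.6745 = 2.71.
So outliers lie outside [4.28, 9.70].
2.85: M = -4.58 → outlier.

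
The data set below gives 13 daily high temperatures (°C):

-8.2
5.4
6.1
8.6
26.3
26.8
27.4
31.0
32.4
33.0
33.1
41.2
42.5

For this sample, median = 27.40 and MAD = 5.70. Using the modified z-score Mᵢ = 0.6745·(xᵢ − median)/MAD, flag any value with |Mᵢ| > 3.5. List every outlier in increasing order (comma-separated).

|Mᵢ| > 3.5 ⇔ |xᵢ − 27.40| > 3.5·5.70/0.6745 = 29.58.
So outliers lie outside [-2.18, 56.98].
-8.2: M = -4.21 → outlier.

-8.2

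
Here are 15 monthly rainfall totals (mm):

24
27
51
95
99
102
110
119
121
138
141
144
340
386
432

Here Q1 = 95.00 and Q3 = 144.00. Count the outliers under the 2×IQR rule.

3

IQR = 49.00; fences at 95.00 − 98.00 = -3.00 and 144.00 + 98.00 = 242.00.
Outside the cutoffs: 340, 386, 432.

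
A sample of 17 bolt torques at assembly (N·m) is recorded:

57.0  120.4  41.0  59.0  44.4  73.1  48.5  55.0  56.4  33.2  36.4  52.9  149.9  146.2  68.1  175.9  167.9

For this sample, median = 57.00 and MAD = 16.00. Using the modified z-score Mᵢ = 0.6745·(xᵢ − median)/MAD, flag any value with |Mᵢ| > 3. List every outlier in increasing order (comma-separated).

146.2, 149.9, 167.9, 175.9

|Mᵢ| > 3 ⇔ |xᵢ − 57.00| > 3·16.00/0.6745 = 71.16.
So outliers lie outside [-14.16, 128.16].
146.2: M = 3.76 → outlier.
149.9: M = 3.92 → outlier.
167.9: M = 4.68 → outlier.
175.9: M = 5.01 → outlier.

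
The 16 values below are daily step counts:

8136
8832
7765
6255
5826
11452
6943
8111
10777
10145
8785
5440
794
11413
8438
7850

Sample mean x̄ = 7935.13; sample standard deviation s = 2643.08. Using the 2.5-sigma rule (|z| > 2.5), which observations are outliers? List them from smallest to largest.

794

Cutoffs at x̄ ± 2.5s: 7935.13 ± 2.5·2643.08 = [1327.43, 14542.83].
794: z = -2.70, |z| > 2.5 → outlier.
Every other value lies within [1327.43, 14542.83].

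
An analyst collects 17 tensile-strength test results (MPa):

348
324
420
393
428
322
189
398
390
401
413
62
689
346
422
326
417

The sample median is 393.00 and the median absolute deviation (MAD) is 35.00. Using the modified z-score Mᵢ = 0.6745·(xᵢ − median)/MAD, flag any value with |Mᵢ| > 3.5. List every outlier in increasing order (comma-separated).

|Mᵢ| > 3.5 ⇔ |xᵢ − 393.00| > 3.5·35.00/0.6745 = 181.62.
So outliers lie outside [211.38, 574.62].
62: M = -6.38 → outlier.
189: M = -3.93 → outlier.
689: M = 5.70 → outlier.

62, 189, 689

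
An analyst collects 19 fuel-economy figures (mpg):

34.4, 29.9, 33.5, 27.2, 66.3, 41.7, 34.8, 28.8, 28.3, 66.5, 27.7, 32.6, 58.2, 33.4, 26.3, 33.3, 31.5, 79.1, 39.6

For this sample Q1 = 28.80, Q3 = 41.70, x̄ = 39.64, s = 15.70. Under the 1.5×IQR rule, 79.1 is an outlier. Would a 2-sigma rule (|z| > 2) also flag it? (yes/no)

yes

z = (79.1 − 39.64) / 15.70 = 2.51.
|z| = 2.51 > 2.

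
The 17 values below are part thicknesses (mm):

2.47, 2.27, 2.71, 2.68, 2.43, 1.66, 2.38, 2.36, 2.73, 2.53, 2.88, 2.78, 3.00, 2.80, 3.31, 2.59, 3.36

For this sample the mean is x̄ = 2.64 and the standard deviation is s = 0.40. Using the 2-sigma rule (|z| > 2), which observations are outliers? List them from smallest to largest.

Cutoffs at x̄ ± 2s: 2.64 ± 2·0.40 = [1.84, 3.44].
1.66: z = -2.45, |z| > 2 → outlier.
Every other value lies within [1.84, 3.44].

1.66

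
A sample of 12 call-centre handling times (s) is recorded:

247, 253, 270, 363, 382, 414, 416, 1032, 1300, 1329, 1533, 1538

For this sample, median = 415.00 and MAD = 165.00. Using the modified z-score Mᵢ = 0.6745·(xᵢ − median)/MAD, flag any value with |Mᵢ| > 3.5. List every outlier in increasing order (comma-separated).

1300, 1329, 1533, 1538

|Mᵢ| > 3.5 ⇔ |xᵢ − 415.00| > 3.5·165.00/0.6745 = 856.19.
So outliers lie outside [-441.19, 1271.19].
1300: M = 3.62 → outlier.
1329: M = 3.74 → outlier.
1533: M = 4.57 → outlier.
1538: M = 4.59 → outlier.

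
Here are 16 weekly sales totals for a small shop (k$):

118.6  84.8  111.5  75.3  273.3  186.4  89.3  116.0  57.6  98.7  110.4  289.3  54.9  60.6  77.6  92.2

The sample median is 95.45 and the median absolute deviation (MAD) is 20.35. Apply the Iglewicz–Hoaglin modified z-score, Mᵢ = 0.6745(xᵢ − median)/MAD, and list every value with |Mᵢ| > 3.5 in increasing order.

|Mᵢ| > 3.5 ⇔ |xᵢ − 95.45| > 3.5·20.35/0.6745 = 105.60.
So outliers lie outside [-10.15, 201.05].
273.3: M = 5.89 → outlier.
289.3: M = 6.43 → outlier.

273.3, 289.3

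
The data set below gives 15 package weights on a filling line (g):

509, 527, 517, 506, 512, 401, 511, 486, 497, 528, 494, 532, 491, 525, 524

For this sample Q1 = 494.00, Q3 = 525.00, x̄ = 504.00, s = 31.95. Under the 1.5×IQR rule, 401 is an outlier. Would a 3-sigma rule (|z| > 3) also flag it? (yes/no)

yes

z = (401 − 504.00) / 31.95 = -3.22.
|z| = 3.22 > 3.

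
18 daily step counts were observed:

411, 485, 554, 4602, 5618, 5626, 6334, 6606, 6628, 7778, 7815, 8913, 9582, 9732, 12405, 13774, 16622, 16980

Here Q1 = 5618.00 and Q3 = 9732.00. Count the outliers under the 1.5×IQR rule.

2

IQR = 4114.00; fences at 5618.00 − 6171.00 = -553.00 and 9732.00 + 6171.00 = 15903.00.
Outside the cutoffs: 16622, 16980.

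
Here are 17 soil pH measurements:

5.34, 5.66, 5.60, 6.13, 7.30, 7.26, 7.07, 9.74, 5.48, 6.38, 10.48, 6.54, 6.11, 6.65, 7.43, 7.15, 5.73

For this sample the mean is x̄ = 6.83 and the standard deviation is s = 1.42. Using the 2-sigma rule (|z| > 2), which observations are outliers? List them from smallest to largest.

9.74, 10.48

Cutoffs at x̄ ± 2s: 6.83 ± 2·1.42 = [3.99, 9.67].
9.74: z = 2.05, |z| > 2 → outlier.
10.48: z = 2.57, |z| > 2 → outlier.
Every other value lies within [3.99, 9.67].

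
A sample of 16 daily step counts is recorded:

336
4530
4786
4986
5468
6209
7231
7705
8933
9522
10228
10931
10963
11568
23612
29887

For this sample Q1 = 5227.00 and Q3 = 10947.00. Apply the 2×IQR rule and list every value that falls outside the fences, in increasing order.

23612, 29887

IQR = Q3 − Q1 = 10947.00 − 5227.00 = 5720.00.
Lower fence = Q1 − 2·IQR = 5227.00 − 11440.00 = -6213.00.
Upper fence = Q3 + 2·IQR = 10947.00 + 11440.00 = 22387.00.
23612 > 22387.00 → outlier.
29887 > 22387.00 → outlier.
All remaining values lie within [-6213.00, 22387.00].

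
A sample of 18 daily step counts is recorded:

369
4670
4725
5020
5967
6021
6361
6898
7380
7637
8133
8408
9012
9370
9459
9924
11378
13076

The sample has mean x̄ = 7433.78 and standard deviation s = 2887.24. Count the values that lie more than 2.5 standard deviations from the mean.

0

Cutoffs: x̄ ± 2.5s = [215.68, 14651.88].
Every value lies within the cutoffs.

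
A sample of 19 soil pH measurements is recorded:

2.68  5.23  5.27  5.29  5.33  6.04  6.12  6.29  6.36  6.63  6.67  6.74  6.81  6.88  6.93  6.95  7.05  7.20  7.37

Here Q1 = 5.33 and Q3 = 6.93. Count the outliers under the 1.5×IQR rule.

IQR = 1.60; fences at 5.33 − 2.40 = 2.93 and 6.93 + 2.40 = 9.33.
Outside the cutoffs: 2.68.

1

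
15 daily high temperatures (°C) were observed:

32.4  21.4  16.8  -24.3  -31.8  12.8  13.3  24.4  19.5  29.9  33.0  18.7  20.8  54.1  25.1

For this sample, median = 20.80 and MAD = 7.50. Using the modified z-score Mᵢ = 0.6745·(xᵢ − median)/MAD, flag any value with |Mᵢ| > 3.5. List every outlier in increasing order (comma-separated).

|Mᵢ| > 3.5 ⇔ |xᵢ − 20.80| > 3.5·7.50/0.6745 = 38.92.
So outliers lie outside [-18.12, 59.72].
-31.8: M = -4.73 → outlier.
-24.3: M = -4.06 → outlier.

-31.8, -24.3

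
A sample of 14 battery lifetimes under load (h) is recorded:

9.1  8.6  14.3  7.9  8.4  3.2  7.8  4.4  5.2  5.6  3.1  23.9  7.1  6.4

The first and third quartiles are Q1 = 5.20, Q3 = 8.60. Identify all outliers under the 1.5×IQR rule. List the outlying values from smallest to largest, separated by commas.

IQR = Q3 − Q1 = 8.60 − 5.20 = 3.40.
Lower fence = Q1 − 1.5·IQR = 5.20 − 5.10 = 0.10.
Upper fence = Q3 + 1.5·IQR = 8.60 + 5.10 = 13.70.
14.3 > 13.70 → outlier.
23.9 > 13.70 → outlier.
All remaining values lie within [0.10, 13.70].

14.3, 23.9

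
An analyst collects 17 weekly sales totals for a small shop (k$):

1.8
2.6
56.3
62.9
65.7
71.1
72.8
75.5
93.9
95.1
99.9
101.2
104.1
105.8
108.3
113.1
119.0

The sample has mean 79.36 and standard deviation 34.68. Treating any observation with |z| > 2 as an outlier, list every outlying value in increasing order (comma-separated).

Cutoffs at x̄ ± 2s: 79.36 ± 2·34.68 = [10.00, 148.72].
1.8: z = -2.24, |z| > 2 → outlier.
2.6: z = -2.21, |z| > 2 → outlier.
Every other value lies within [10.00, 148.72].

1.8, 2.6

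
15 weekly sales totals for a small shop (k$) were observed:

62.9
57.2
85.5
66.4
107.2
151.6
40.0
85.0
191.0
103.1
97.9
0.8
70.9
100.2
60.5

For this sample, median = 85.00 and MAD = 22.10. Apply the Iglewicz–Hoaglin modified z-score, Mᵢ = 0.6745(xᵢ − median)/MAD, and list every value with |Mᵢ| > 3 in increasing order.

191.0

|Mᵢ| > 3 ⇔ |xᵢ − 85.00| > 3·22.10/0.6745 = 98.30.
So outliers lie outside [-13.30, 183.30].
191.0: M = 3.24 → outlier.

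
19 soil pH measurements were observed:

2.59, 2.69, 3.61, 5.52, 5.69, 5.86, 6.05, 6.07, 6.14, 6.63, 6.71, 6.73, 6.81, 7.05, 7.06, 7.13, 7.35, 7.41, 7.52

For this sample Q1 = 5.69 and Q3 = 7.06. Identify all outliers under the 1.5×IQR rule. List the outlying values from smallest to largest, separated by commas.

IQR = Q3 − Q1 = 7.06 − 5.69 = 1.37.
Lower fence = Q1 − 1.5·IQR = 5.69 − 2.055 = 3.635.
Upper fence = Q3 + 1.5·IQR = 7.06 + 2.055 = 9.115.
2.59 < 3.635 → outlier.
2.69 < 3.635 → outlier.
3.61 < 3.635 → outlier.
All remaining values lie within [3.635, 9.115].

2.59, 2.69, 3.61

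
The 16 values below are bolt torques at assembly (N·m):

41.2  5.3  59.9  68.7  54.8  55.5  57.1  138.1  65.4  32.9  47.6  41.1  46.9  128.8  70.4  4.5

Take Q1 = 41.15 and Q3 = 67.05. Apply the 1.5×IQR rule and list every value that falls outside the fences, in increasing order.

IQR = Q3 − Q1 = 67.05 − 41.15 = 25.90.
Lower fence = Q1 − 1.5·IQR = 41.15 − 38.85 = 2.30.
Upper fence = Q3 + 1.5·IQR = 67.05 + 38.85 = 105.90.
128.8 > 105.90 → outlier.
138.1 > 105.90 → outlier.
All remaining values lie within [2.30, 105.90].

128.8, 138.1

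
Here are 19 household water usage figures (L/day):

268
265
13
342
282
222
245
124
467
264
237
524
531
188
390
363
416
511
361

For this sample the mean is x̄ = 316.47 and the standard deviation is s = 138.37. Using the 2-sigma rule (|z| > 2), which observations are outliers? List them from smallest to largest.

Cutoffs at x̄ ± 2s: 316.47 ± 2·138.37 = [39.73, 593.21].
13: z = -2.19, |z| > 2 → outlier.
Every other value lies within [39.73, 593.21].

13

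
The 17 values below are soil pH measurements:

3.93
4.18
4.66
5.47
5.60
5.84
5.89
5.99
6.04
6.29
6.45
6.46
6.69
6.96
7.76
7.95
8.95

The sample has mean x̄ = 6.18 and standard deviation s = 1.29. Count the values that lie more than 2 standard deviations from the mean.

Cutoffs: x̄ ± 2s = [3.60, 8.76].
Outside the cutoffs: 8.95.

1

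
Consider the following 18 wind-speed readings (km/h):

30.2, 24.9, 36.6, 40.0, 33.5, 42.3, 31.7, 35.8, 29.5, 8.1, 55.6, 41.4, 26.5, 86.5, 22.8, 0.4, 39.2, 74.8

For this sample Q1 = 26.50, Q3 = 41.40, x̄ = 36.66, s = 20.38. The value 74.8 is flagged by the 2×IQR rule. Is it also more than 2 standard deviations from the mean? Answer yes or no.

no

z = (74.8 − 36.66) / 20.38 = 1.87.
|z| = 1.87 ≤ 2.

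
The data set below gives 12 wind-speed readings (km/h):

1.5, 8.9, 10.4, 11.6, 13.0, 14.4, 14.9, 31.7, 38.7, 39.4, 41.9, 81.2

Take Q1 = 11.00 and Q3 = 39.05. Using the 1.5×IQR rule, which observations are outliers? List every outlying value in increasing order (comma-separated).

81.2

IQR = Q3 − Q1 = 39.05 − 11.00 = 28.05.
Lower fence = Q1 − 1.5·IQR = 11.00 − 42.075 = -31.075.
Upper fence = Q3 + 1.5·IQR = 39.05 + 42.075 = 81.125.
81.2 > 81.125 → outlier.
All remaining values lie within [-31.075, 81.125].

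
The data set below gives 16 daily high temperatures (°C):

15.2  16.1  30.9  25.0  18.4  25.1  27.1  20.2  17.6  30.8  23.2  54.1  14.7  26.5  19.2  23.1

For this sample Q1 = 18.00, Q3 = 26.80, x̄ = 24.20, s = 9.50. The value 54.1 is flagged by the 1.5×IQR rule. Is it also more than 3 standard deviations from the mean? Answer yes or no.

yes

z = (54.1 − 24.20) / 9.50 = 3.15.
|z| = 3.15 > 3.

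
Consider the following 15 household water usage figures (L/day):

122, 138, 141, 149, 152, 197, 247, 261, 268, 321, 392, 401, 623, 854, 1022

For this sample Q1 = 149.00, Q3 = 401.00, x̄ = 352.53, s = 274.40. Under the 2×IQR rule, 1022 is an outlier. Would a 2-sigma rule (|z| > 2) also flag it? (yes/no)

z = (1022 − 352.53) / 274.40 = 2.44.
|z| = 2.44 > 2.

yes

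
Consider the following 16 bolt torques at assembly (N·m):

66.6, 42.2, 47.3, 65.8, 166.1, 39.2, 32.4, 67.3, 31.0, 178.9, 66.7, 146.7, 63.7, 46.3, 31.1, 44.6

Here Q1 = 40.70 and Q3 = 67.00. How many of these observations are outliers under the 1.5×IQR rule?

3

IQR = 26.30; fences at 40.70 − 39.45 = 1.25 and 67.00 + 39.45 = 106.45.
Outside the cutoffs: 146.7, 166.1, 178.9.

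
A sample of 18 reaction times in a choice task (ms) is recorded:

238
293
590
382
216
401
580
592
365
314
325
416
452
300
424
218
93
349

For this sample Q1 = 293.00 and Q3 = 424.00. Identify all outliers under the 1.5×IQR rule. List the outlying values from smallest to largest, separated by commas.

IQR = Q3 − Q1 = 424.00 − 293.00 = 131.00.
Lower fence = Q1 − 1.5·IQR = 293.00 − 196.50 = 96.50.
Upper fence = Q3 + 1.5·IQR = 424.00 + 196.50 = 620.50.
93 < 96.50 → outlier.
All remaining values lie within [96.50, 620.50].

93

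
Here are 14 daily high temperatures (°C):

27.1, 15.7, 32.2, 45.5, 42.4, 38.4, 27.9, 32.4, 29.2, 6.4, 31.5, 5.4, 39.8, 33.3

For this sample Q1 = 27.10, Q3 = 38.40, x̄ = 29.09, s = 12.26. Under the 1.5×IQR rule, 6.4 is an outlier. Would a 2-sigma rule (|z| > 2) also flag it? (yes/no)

z = (6.4 − 29.09) / 12.26 = -1.85.
|z| = 1.85 ≤ 2.

no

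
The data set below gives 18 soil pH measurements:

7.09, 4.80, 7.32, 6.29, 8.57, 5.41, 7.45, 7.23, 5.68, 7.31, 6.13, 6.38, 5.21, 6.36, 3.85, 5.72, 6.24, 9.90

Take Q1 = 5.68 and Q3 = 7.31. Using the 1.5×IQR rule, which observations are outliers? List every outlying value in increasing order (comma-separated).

IQR = Q3 − Q1 = 7.31 − 5.68 = 1.63.
Lower fence = Q1 − 1.5·IQR = 5.68 − 2.445 = 3.235.
Upper fence = Q3 + 1.5·IQR = 7.31 + 2.445 = 9.755.
9.90 > 9.755 → outlier.
All remaining values lie within [3.235, 9.755].

9.90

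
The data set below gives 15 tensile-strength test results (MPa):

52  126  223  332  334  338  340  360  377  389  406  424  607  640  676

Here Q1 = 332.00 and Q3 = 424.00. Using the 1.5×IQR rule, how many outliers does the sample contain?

5

IQR = 92.00; fences at 332.00 − 138.00 = 194.00 and 424.00 + 138.00 = 562.00.
Outside the cutoffs: 52, 126, 607, 640, 676.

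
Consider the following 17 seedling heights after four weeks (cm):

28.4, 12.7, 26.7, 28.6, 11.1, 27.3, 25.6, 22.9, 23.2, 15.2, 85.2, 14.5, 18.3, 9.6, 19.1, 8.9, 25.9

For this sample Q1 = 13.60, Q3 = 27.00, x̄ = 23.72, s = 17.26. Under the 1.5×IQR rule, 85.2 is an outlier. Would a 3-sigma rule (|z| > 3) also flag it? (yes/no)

yes

z = (85.2 − 23.72) / 17.26 = 3.56.
|z| = 3.56 > 3.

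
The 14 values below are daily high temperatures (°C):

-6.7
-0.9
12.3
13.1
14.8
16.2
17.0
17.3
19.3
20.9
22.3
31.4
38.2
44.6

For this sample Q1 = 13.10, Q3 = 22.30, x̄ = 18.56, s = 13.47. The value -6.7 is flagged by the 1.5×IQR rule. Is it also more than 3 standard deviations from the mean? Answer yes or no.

no

z = (-6.7 − 18.56) / 13.47 = -1.88.
|z| = 1.88 ≤ 3.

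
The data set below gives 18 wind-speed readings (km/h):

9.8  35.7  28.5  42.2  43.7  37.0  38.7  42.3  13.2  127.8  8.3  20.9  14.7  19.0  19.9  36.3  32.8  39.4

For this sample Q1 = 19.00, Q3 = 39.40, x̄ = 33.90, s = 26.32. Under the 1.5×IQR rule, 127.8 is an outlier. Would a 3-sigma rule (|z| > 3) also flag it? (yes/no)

yes

z = (127.8 − 33.90) / 26.32 = 3.57.
|z| = 3.57 > 3.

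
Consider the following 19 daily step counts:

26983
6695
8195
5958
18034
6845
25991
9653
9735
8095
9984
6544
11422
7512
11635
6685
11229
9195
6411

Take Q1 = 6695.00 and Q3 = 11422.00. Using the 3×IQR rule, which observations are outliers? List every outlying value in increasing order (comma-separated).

IQR = Q3 − Q1 = 11422.00 − 6695.00 = 4727.00.
Lower fence = Q1 − 3·IQR = 6695.00 − 14181.00 = -7486.00.
Upper fence = Q3 + 3·IQR = 11422.00 + 14181.00 = 25603.00.
25991 > 25603.00 → outlier.
26983 > 25603.00 → outlier.
All remaining values lie within [-7486.00, 25603.00].

25991, 26983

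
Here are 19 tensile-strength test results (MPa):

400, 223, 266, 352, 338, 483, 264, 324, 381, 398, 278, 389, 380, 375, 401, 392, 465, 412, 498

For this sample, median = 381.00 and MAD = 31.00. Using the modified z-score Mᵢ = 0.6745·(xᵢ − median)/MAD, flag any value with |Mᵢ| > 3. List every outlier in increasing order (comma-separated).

223

|Mᵢ| > 3 ⇔ |xᵢ − 381.00| > 3·31.00/0.6745 = 137.88.
So outliers lie outside [243.12, 518.88].
223: M = -3.44 → outlier.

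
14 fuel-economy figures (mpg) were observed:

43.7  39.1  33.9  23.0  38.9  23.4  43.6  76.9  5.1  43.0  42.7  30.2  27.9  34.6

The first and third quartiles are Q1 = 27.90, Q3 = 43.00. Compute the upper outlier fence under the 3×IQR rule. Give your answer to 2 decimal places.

88.30

IQR = Q3 − Q1 = 43.00 − 27.90 = 15.10.
Lower fence = Q1 − 3·IQR = 27.90 − 45.30 = -17.40.
Upper fence = Q3 + 3·IQR = 43.00 + 45.30 = 88.30.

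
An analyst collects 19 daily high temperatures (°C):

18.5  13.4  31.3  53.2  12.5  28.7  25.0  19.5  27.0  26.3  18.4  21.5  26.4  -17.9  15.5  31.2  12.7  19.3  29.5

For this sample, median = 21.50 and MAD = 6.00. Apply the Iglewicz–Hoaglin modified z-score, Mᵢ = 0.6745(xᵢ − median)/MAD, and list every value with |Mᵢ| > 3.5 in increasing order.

|Mᵢ| > 3.5 ⇔ |xᵢ − 21.50| > 3.5·6.00/0.6745 = 31.13.
So outliers lie outside [-9.63, 52.63].
-17.9: M = -4.43 → outlier.
53.2: M = 3.56 → outlier.

-17.9, 53.2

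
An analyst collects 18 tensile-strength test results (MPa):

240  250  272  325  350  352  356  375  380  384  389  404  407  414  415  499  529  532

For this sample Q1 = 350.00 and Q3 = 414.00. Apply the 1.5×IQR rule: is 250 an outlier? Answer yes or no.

yes

IQR = Q3 − Q1 = 414.00 − 350.00 = 64.00.
Lower fence = Q1 − 1.5·IQR = 350.00 − 96.00 = 254.00.
Upper fence = Q3 + 1.5·IQR = 414.00 + 96.00 = 510.00.
250 lies below the lower fence.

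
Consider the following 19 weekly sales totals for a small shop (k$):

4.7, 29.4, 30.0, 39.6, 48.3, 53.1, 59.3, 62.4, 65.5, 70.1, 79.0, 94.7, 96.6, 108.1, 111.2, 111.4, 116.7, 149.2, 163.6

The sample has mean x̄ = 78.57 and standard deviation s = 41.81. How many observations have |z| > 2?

1

Cutoffs: x̄ ± 2s = [-5.05, 162.19].
Outside the cutoffs: 163.6.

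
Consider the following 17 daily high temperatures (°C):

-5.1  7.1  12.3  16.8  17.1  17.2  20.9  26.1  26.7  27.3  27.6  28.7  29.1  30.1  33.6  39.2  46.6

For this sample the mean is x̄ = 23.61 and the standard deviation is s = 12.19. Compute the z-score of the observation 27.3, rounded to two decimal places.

z = (27.3 − 23.61) / 12.19 = 0.30.

0.30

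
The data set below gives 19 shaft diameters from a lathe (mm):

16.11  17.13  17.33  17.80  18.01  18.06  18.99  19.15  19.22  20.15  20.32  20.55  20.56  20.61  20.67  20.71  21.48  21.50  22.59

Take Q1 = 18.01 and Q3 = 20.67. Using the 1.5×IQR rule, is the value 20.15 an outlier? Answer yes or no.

IQR = Q3 − Q1 = 20.67 − 18.01 = 2.66.
Lower fence = Q1 − 1.5·IQR = 18.01 − 3.99 = 14.02.
Upper fence = Q3 + 1.5·IQR = 20.67 + 3.99 = 24.66.
20.15 lies within [14.02, 24.66].

no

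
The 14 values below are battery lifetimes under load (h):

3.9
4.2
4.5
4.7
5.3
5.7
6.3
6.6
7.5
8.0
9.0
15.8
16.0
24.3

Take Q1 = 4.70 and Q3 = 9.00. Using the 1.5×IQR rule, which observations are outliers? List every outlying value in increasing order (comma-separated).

15.8, 16.0, 24.3

IQR = Q3 − Q1 = 9.00 − 4.70 = 4.30.
Lower fence = Q1 − 1.5·IQR = 4.70 − 6.45 = -1.75.
Upper fence = Q3 + 1.5·IQR = 9.00 + 6.45 = 15.45.
15.8 > 15.45 → outlier.
16.0 > 15.45 → outlier.
24.3 > 15.45 → outlier.
All remaining values lie within [-1.75, 15.45].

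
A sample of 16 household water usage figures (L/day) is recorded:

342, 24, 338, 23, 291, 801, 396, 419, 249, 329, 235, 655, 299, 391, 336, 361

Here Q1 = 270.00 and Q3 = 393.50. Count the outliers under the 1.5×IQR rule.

4

IQR = 123.50; fences at 270.00 − 185.25 = 84.75 and 393.50 + 185.25 = 578.75.
Outside the cutoffs: 23, 24, 655, 801.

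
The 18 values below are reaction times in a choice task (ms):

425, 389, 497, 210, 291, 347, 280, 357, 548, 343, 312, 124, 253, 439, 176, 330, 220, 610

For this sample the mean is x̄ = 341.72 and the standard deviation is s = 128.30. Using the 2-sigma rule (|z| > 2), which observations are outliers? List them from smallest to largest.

Cutoffs at x̄ ± 2s: 341.72 ± 2·128.30 = [85.12, 598.32].
610: z = 2.09, |z| > 2 → outlier.
Every other value lies within [85.12, 598.32].

610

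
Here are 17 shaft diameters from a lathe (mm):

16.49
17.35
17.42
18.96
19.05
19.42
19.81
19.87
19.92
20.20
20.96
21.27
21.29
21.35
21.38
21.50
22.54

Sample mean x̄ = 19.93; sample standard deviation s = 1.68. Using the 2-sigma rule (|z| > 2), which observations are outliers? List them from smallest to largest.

Cutoffs at x̄ ± 2s: 19.93 ± 2·1.68 = [16.57, 23.29].
16.49: z = -2.05, |z| > 2 → outlier.
Every other value lies within [16.57, 23.29].

16.49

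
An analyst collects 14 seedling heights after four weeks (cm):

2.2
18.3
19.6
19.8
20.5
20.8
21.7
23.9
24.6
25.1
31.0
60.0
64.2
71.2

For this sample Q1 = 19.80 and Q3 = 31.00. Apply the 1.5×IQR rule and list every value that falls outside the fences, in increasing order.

IQR = Q3 − Q1 = 31.00 − 19.80 = 11.20.
Lower fence = Q1 − 1.5·IQR = 19.80 − 16.80 = 3.00.
Upper fence = Q3 + 1.5·IQR = 31.00 + 16.80 = 47.80.
2.2 < 3.00 → outlier.
60.0 > 47.80 → outlier.
64.2 > 47.80 → outlier.
71.2 > 47.80 → outlier.
All remaining values lie within [3.00, 47.80].

2.2, 60.0, 64.2, 71.2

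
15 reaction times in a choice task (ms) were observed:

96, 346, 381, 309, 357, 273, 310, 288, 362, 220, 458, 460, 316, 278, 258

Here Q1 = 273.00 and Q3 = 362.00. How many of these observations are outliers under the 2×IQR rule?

0

IQR = 89.00; fences at 273.00 − 178.00 = 95.00 and 362.00 + 178.00 = 540.00.
Every value lies within the cutoffs.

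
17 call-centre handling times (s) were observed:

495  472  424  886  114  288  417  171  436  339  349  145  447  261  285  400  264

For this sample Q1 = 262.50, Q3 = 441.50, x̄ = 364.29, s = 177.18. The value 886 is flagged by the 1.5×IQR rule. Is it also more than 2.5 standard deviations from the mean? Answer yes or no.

z = (886 − 364.29) / 177.18 = 2.94.
|z| = 2.94 > 2.5.

yes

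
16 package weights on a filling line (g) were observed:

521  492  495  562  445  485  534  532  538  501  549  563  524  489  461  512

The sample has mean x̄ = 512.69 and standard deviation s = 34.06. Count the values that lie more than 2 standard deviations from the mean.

Cutoffs: x̄ ± 2s = [444.57, 580.81].
Every value lies within the cutoffs.

0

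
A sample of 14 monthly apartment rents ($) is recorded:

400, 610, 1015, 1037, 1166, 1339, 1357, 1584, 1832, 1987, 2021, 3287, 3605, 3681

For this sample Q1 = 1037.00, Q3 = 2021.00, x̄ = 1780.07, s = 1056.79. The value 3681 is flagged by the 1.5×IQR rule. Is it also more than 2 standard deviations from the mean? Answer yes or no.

no

z = (3681 − 1780.07) / 1056.79 = 1.80.
|z| = 1.80 ≤ 2.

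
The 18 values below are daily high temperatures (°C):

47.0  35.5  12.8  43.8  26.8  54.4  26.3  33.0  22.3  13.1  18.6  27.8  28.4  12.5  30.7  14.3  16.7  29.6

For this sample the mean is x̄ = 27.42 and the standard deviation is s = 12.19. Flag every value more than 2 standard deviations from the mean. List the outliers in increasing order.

54.4

Cutoffs at x̄ ± 2s: 27.42 ± 2·12.19 = [3.04, 51.80].
54.4: z = 2.21, |z| > 2 → outlier.
Every other value lies within [3.04, 51.80].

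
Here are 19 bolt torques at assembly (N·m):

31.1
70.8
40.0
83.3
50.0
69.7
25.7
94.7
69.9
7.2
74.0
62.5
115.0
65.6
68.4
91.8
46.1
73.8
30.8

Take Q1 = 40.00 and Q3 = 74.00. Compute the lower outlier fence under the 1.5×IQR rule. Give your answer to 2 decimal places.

IQR = Q3 − Q1 = 74.00 − 40.00 = 34.00.
Lower fence = Q1 − 1.5·IQR = 40.00 − 51.00 = -11.00.
Upper fence = Q3 + 1.5·IQR = 74.00 + 51.00 = 125.00.

-11.00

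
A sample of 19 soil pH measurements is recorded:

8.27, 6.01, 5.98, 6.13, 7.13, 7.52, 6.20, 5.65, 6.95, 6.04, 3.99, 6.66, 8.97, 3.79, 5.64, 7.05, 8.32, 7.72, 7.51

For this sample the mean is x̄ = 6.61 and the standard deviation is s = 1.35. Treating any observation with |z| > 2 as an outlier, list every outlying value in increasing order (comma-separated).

Cutoffs at x̄ ± 2s: 6.61 ± 2·1.35 = [3.91, 9.31].
3.79: z = -2.09, |z| > 2 → outlier.
Every other value lies within [3.91, 9.31].

3.79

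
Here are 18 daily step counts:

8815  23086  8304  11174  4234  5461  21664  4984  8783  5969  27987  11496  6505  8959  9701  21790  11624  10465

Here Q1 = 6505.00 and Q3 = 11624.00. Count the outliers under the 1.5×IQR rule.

4

IQR = 5119.00; fences at 6505.00 − 7678.50 = -1173.50 and 11624.00 + 7678.50 = 19302.50.
Outside the cutoffs: 21664, 21790, 23086, 27987.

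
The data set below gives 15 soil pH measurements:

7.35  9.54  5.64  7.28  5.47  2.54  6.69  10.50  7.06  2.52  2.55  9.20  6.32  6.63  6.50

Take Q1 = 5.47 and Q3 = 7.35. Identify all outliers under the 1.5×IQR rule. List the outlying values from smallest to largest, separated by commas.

IQR = Q3 − Q1 = 7.35 − 5.47 = 1.88.
Lower fence = Q1 − 1.5·IQR = 5.47 − 2.82 = 2.65.
Upper fence = Q3 + 1.5·IQR = 7.35 + 2.82 = 10.17.
2.52 < 2.65 → outlier.
2.54 < 2.65 → outlier.
2.55 < 2.65 → outlier.
10.50 > 10.17 → outlier.
All remaining values lie within [2.65, 10.17].

2.52, 2.54, 2.55, 10.50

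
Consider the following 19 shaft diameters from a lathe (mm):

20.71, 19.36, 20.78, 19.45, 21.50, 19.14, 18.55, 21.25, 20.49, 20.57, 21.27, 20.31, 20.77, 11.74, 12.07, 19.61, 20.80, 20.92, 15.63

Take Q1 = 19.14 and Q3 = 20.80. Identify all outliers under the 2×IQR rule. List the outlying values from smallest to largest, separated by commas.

11.74, 12.07, 15.63

IQR = Q3 − Q1 = 20.80 − 19.14 = 1.66.
Lower fence = Q1 − 2·IQR = 19.14 − 3.32 = 15.82.
Upper fence = Q3 + 2·IQR = 20.80 + 3.32 = 24.12.
11.74 < 15.82 → outlier.
12.07 < 15.82 → outlier.
15.63 < 15.82 → outlier.
All remaining values lie within [15.82, 24.12].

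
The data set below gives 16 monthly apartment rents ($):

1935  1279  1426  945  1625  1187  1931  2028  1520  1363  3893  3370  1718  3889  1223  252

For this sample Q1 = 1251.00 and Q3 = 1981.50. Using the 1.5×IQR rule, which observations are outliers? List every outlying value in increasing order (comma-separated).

3370, 3889, 3893

IQR = Q3 − Q1 = 1981.50 − 1251.00 = 730.50.
Lower fence = Q1 − 1.5·IQR = 1251.00 − 1095.75 = 155.25.
Upper fence = Q3 + 1.5·IQR = 1981.50 + 1095.75 = 3077.25.
3370 > 3077.25 → outlier.
3889 > 3077.25 → outlier.
3893 > 3077.25 → outlier.
All remaining values lie within [155.25, 3077.25].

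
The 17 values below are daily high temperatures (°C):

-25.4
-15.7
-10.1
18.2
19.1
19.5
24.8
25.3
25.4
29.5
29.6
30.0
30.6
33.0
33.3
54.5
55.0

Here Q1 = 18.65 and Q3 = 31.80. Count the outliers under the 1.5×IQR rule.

IQR = 13.15; fences at 18.65 − 19.725 = -1.075 and 31.80 + 19.725 = 51.525.
Outside the cutoffs: -25.4, -15.7, -10.1, 54.5, 55.0.

5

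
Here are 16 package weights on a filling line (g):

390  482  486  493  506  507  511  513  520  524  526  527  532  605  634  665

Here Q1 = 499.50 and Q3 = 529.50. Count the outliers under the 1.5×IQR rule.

4

IQR = 30.00; fences at 499.50 − 45.00 = 454.50 and 529.50 + 45.00 = 574.50.
Outside the cutoffs: 390, 605, 634, 665.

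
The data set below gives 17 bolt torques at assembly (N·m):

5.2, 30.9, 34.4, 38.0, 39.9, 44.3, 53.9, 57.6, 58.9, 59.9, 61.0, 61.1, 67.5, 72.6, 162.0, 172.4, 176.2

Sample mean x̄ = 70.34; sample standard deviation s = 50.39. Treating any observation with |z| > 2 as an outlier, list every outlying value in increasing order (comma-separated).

172.4, 176.2

Cutoffs at x̄ ± 2s: 70.34 ± 2·50.39 = [-30.44, 171.12].
172.4: z = 2.03, |z| > 2 → outlier.
176.2: z = 2.10, |z| > 2 → outlier.
Every other value lies within [-30.44, 171.12].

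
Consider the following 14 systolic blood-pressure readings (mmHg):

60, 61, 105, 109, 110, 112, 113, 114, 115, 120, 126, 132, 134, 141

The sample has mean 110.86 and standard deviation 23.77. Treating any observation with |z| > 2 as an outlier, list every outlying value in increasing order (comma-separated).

60, 61

Cutoffs at x̄ ± 2s: 110.86 ± 2·23.77 = [63.32, 158.40].
60: z = -2.14, |z| > 2 → outlier.
61: z = -2.10, |z| > 2 → outlier.
Every other value lies within [63.32, 158.40].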